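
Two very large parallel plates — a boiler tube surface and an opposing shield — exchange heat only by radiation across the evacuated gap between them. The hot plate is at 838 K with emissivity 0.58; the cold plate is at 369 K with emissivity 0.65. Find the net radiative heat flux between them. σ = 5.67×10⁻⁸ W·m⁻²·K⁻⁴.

For two infinite grey parallel plates, q = σ(T₁⁴ − T₂⁴)/(1/ε₁ + 1/ε₂ − 1).
T₁⁴ − T₂⁴ = 4.931×10¹¹ − 1.854×10¹⁰ = 4.746×10¹¹ K⁴.
1/ε₁ + 1/ε₂ − 1 = 1.724 + 1.538 − 1 = 2.263.
q = 5.67×10⁻⁸ × 4.746×10¹¹ / 2.263.

q ≈ 11900 W/m²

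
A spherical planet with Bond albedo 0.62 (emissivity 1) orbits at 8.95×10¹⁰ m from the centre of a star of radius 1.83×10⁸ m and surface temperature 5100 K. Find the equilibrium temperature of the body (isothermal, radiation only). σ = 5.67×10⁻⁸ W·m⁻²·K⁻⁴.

The star's surface emits σT_*⁴; at distance d the flux is S = σT_*⁴(R_*/d)².
S = 5.67×10⁻⁸·(5100)⁴·(1.83×10⁸/8.95×10¹⁰)² = 160.4 W/m².
For an isothermal sphere T⁴ = (1−a)S/(4σ) = 2.687×10⁸ K⁴.

T ≈ 128 K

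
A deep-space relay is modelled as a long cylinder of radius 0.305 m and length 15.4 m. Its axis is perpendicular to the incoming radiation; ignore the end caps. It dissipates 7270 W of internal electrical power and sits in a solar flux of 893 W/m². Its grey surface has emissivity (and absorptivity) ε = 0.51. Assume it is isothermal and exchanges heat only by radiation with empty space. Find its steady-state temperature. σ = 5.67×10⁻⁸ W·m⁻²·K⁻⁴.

T ≈ 341 K

At steady state, absorbed solar power + internal power = radiated power.
Absorbed: α·S·A_cross = 0.51·893·9.394 = 4278 W (cross-section 2rL).
Total input = 4278 + 7270 = 11550 W.
Radiated: εσ·A_surf·T⁴ with A_surf = 2πrL = 29.51 m².
T⁴ = 11550/(0.51·5.67×10⁻⁸·29.51) = 1.353×10¹⁰ K⁴.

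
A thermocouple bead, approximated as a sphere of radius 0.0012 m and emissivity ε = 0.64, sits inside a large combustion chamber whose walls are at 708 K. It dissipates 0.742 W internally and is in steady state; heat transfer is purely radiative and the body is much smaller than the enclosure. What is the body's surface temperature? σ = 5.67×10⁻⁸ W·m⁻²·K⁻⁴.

T ≈ 1080 K

For a small grey body in a large enclosure, net radiated power = εσA(T⁴ − T_w⁴).
Steady state: P = εσA(T⁴ − T_w⁴) with A = 4πr² = 1.810×10⁻⁵ m².
T⁴ = P/(εσA) + T_w⁴ = 0.742/(0.64·5.67×10⁻⁸·1.810×10⁻⁵) + (708)⁴
    = 1.130×10¹² + 2.513×10¹¹ = 1.381×10¹² K⁴.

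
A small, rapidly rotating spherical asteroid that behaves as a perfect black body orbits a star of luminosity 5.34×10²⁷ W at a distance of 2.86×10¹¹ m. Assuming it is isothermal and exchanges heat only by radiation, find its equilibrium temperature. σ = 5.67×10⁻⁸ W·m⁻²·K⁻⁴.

First find the stellar flux at distance d: S = L/(4πd²) = 5.34×10²⁷/(4π·(2.86×10¹¹)²) = 5195 W/m².
For an isothermal sphere, absorbed (1−a)S·πr² = emitted σ·4πr²·T⁴, so T⁴ = (1−a)S/(4σ).
T⁴ = 1.00·5195/(4·5.67×10⁻⁸) = 2.291×10¹⁰ K⁴.

T ≈ 389 K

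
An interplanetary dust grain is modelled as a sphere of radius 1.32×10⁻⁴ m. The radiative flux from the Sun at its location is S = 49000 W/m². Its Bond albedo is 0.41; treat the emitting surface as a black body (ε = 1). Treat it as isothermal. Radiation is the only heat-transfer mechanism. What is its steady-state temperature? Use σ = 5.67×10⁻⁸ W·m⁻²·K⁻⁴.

At equilibrium, absorbed power = emitted power.
Absorbing cross-section = πr² = 5.474×10⁻⁸ m²; emitting surface = 4πr² = 2.190×10⁻⁷ m² (ratio 4).
(1−a)S·A_cross = εσ·A_surf·T⁴  ⇒  T⁴ = (1−a)S/(4σ).
T⁴ = 0.590·49000/(4·5.67×10⁻⁸) = 1.275×10¹¹ K⁴.
T = (1.275×10¹¹)^(1/4).

T ≈ 598 K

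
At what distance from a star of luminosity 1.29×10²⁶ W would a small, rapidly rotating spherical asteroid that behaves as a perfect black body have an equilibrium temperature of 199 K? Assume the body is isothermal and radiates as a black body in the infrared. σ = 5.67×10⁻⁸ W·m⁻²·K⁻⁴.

For an isothermal black-emitting sphere, (1−a)S·πr² = σ·4πr²·T⁴ ⇒ S = 4σT⁴/(1−a).
S = 4·5.67×10⁻⁸·(199)⁴/1.00 = 355.7 W/m².
Flux falls as S = L/(4πd²), so d = √(L/(4πS)) = √(1.29×10²⁶/(4π·355.7)).

d ≈ 1.70×10¹¹ m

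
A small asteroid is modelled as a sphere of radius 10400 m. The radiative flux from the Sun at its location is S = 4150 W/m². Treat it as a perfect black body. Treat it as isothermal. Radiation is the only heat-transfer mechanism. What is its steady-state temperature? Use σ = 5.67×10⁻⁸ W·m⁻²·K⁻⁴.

T ≈ 368 K

At equilibrium, absorbed power = emitted power.
Absorbing cross-section = πr² = 3.398×10⁸ m²; emitting surface = 4πr² = 1.359×10⁹ m² (ratio 4).
S·A_cross = εσ·A_surf·T⁴  ⇒  T⁴ = S/(4σ).
T⁴ = 1.00·4150/(4·5.67×10⁻⁸) = 1.830×10¹⁰ K⁴.
T = (1.830×10¹⁰)^(1/4).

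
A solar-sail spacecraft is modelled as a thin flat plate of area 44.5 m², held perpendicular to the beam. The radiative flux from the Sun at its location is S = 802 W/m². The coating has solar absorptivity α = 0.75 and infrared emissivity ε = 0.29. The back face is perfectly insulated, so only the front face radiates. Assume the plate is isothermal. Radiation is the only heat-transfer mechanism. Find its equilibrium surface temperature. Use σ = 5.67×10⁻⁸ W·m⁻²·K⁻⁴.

T ≈ 437 K

At equilibrium, absorbed power = emitted power.
Absorbing cross-section = A = 44.50 m²; emitting surface = A = 44.50 m² (ratio 1).
αS·A_cross = εσ·A_surf·T⁴  ⇒  T⁴ = αS/(ε·1σ).
T⁴ = 0.750·802/(0.29·1·5.67×10⁻⁸) = 3.658×10¹⁰ K⁴.
T = (3.658×10¹⁰)^(1/4).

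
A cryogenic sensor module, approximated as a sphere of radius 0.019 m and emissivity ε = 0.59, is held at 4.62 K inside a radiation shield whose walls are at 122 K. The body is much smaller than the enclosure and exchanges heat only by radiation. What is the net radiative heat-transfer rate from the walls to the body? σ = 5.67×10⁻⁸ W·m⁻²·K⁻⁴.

P_net ≈ 0.0336 W

For a small grey body in a large enclosure: P_net = εσA(T_body⁴ − T_wall⁴).
A = 4πr² = 0.004536 m²; T_body⁴ − T_wall⁴ = 455.6 − 2.215×10⁸ = -2.215×10⁸ K⁴.
|P_net| = 0.59·5.67×10⁻⁸·0.004536·2.215×10⁸.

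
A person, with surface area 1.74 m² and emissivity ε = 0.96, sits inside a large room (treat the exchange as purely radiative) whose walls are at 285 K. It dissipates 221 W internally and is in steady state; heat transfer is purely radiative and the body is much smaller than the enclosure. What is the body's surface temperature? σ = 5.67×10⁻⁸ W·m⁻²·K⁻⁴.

For a small grey body in a large enclosure, net radiated power = εσA(T⁴ − T_w⁴).
Steady state: P = εσA(T⁴ − T_w⁴) with A = 1.74 m².
T⁴ = P/(εσA) + T_w⁴ = 221/(0.96·5.67×10⁻⁸·1.740) + (285)⁴
    = 2.333×10⁹ + 6.598×10⁹ = 8.931×10⁹ K⁴.

T ≈ 307 K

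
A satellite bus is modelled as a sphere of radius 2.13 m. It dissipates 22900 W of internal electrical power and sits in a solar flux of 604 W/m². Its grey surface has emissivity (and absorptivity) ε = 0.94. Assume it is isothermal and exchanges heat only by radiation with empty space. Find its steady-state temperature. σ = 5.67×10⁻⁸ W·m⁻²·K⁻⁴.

T ≈ 318 K

At steady state, absorbed solar power + internal power = radiated power.
Absorbed: α·S·A_cross = 0.94·604·14.25 = 8092 W (cross-section πr²).
Total input = 8092 + 22900 = 30990 W.
Radiated: εσ·A_surf·T⁴ with A_surf = 4πr² = 57.01 m².
T⁴ = 30990/(0.94·5.67×10⁻⁸·57.01) = 1.020×10¹⁰ K⁴.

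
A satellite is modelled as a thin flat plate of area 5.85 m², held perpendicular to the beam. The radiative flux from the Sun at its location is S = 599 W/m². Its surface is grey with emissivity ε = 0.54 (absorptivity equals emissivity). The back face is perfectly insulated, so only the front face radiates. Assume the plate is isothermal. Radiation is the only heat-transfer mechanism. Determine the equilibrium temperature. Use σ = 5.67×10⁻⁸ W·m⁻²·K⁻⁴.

T ≈ 321 K

At equilibrium, absorbed power = emitted power.
Absorbing cross-section = A = 5.850 m²; emitting surface = A = 5.850 m² (ratio 1).
εS·A_cross = εσ·A_surf·T⁴  ⇒  T⁴ = S/(1σ)   (ε cancels).
T⁴ = 599/(1·5.67×10⁻⁸) = 1.056×10¹⁰ K⁴.
T = (1.056×10¹⁰)^(1/4).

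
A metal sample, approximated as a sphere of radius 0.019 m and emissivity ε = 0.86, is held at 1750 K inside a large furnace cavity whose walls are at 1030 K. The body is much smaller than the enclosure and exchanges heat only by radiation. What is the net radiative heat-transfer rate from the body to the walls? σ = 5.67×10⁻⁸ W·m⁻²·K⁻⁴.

For a small grey body in a large enclosure: P_net = εσA(T_body⁴ − T_wall⁴).
A = 4πr² = 0.004536 m²; T_body⁴ − T_wall⁴ = 9.379×10¹² − 1.126×10¹² = 8.253×10¹² K⁴.
|P_net| = 0.86·5.67×10⁻⁸·0.004536·8.253×10¹².

P_net ≈ 1830 W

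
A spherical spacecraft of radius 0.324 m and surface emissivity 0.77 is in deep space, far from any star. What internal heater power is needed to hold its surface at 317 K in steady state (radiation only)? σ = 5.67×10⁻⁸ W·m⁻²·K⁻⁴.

P ≈ 582 W

P = εσ·4πr²·T⁴.
4πr² = 1.319 m²; T⁴ = 1.010×10¹⁰ K⁴.
P = 0.77·5.67×10⁻⁸·1.319·1.010×10¹⁰.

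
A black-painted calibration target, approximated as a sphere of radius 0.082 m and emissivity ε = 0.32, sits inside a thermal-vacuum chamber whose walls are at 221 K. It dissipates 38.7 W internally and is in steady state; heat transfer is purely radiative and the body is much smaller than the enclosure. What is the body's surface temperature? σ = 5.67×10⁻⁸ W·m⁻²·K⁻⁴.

T ≈ 408 K

For a small grey body in a large enclosure, net radiated power = εσA(T⁴ − T_w⁴).
Steady state: P = εσA(T⁴ − T_w⁴) with A = 4πr² = 0.08450 m².
T⁴ = P/(εσA) + T_w⁴ = 38.7/(0.32·5.67×10⁻⁸·0.08450) + (221)⁴
    = 2.524×10¹⁰ + 2.385×10⁹ = 2.763×10¹⁰ K⁴.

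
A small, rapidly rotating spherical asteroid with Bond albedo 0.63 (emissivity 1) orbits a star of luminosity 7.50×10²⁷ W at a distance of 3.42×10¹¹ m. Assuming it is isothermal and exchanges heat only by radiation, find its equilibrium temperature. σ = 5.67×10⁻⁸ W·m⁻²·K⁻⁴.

First find the stellar flux at distance d: S = L/(4πd²) = 7.50×10²⁷/(4π·(3.42×10¹¹)²) = 5103 W/m².
For an isothermal sphere, absorbed (1−a)S·πr² = emitted σ·4πr²·T⁴, so T⁴ = (1−a)S/(4σ).
T⁴ = 0.370·5103/(4·5.67×10⁻⁸) = 8.324×10⁹ K⁴.

T ≈ 302 K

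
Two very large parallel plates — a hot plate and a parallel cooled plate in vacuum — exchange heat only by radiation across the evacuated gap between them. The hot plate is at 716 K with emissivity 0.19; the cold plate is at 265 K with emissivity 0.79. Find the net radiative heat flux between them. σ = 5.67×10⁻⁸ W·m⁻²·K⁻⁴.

q ≈ 2640 W/m²

For two infinite grey parallel plates, q = σ(T₁⁴ − T₂⁴)/(1/ε₁ + 1/ε₂ − 1).
T₁⁴ − T₂⁴ = 2.628×10¹¹ − 4.932×10⁹ = 2.579×10¹¹ K⁴.
1/ε₁ + 1/ε₂ − 1 = 5.263 + 1.266 − 1 = 5.529.
q = 5.67×10⁻⁸ × 2.579×10¹¹ / 5.529.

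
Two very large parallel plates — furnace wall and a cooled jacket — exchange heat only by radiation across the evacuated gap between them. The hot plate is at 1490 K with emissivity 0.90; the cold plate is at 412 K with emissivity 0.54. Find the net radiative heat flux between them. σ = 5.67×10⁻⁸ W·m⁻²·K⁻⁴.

q ≈ 1.42×10⁵ W/m²

For two infinite grey parallel plates, q = σ(T₁⁴ − T₂⁴)/(1/ε₁ + 1/ε₂ − 1).
T₁⁴ − T₂⁴ = 4.929×10¹² − 2.881×10¹⁰ = 4.900×10¹² K⁴.
1/ε₁ + 1/ε₂ − 1 = 1.111 + 1.852 − 1 = 1.963.
q = 5.67×10⁻⁸ × 4.900×10¹² / 1.963.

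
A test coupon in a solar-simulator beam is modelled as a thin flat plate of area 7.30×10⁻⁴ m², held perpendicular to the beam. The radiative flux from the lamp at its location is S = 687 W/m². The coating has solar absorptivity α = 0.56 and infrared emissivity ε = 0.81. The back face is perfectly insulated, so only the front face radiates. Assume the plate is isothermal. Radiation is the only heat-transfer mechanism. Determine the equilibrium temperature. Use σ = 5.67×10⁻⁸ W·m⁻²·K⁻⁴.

T ≈ 303 K

At equilibrium, absorbed power = emitted power.
Absorbing cross-section = A = 7.300×10⁻⁴ m²; emitting surface = A = 7.300×10⁻⁴ m² (ratio 1).
αS·A_cross = εσ·A_surf·T⁴  ⇒  T⁴ = αS/(ε·1σ).
T⁴ = 0.560·687/(0.81·1·5.67×10⁻⁸) = 8.377×10⁹ K⁴.
T = (8.377×10⁹)^(1/4).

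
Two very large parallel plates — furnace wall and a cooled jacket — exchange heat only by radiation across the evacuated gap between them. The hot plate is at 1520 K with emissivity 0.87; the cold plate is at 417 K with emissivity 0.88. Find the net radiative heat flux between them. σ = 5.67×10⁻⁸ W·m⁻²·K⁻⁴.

For two infinite grey parallel plates, q = σ(T₁⁴ − T₂⁴)/(1/ε₁ + 1/ε₂ − 1).
T₁⁴ − T₂⁴ = 5.338×10¹² − 3.024×10¹⁰ = 5.308×10¹² K⁴.
1/ε₁ + 1/ε₂ − 1 = 1.149 + 1.136 − 1 = 1.286.
q = 5.67×10⁻⁸ × 5.308×10¹² / 1.286.

q ≈ 2.34×10⁵ W/m²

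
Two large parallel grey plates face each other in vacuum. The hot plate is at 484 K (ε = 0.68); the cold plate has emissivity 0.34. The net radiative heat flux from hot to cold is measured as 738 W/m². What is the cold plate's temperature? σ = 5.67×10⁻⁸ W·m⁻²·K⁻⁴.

T₂ ≈ 320 K

q = σ(T₁⁴ − T₂⁴)/(1/ε₁ + 1/ε₂ − 1); denominator = 3.412.
T₂⁴ = T₁⁴ − q·(1/ε₁+1/ε₂−1)/σ = 5.488×10¹⁰ − 738·3.412/5.67×10⁻⁸
    = 1.047×10¹⁰ K⁴.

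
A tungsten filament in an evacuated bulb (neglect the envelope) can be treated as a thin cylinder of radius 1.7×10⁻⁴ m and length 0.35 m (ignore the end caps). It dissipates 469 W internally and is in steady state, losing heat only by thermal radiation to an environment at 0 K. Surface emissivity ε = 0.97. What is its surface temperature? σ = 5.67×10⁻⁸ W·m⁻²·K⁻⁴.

T ≈ 2190 K

Steady state: internal power = radiated power, P = εσA T⁴.
Radiating area A = 2πrL = 3.738×10⁻⁴ m².
T⁴ = P/(εσA) = 469/(0.97·5.67×10⁻⁸·3.738×10⁻⁴) = 2.281×10¹³ K⁴.
T = (2.281×10¹³)^(1/4).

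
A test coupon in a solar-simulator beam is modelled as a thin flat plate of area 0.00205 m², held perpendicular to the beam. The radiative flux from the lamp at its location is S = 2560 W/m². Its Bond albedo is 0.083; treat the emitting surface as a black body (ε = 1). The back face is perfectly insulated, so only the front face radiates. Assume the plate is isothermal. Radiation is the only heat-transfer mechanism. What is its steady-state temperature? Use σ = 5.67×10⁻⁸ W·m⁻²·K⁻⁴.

T ≈ 451 K

At equilibrium, absorbed power = emitted power.
Absorbing cross-section = A = 0.002050 m²; emitting surface = A = 0.002050 m² (ratio 1).
(1−a)S·A_cross = εσ·A_surf·T⁴  ⇒  T⁴ = (1−a)S/(1σ).
T⁴ = 0.917·2560/(1·5.67×10⁻⁸) = 4.140×10¹⁰ K⁴.
T = (4.140×10¹⁰)^(1/4).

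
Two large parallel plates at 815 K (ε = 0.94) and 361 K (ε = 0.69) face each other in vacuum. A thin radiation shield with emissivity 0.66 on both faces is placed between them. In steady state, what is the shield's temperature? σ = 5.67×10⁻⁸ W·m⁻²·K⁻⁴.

In steady state the net flux on the hot side equals that on the cold side.
σ(T₁⁴−T_s⁴)/D₁ = σ(T_s⁴−T₂⁴)/D₂, with D₁ = 1/ε₁+1/ε_s−1 = 1.579, D₂ = 1/ε_s+1/ε₂−1 = 1.964.
Solve for T_s⁴: T_s⁴ = (D₂·T₁⁴ + D₁·T₂⁴)/(D₁+D₂) = 2.522×10¹¹ K⁴.

T_s ≈ 709 K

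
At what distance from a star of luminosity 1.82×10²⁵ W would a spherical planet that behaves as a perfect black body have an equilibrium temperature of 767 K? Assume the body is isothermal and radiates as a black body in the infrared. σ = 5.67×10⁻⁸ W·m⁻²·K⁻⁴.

For an isothermal black-emitting sphere, (1−a)S·πr² = σ·4πr²·T⁴ ⇒ S = 4σT⁴/(1−a).
S = 4·5.67×10⁻⁸·(767)⁴/1.00 = 78490 W/m².
Flux falls as S = L/(4πd²), so d = √(L/(4πS)) = √(1.82×10²⁵/(4π·78490)).

d ≈ 4.30×10⁹ m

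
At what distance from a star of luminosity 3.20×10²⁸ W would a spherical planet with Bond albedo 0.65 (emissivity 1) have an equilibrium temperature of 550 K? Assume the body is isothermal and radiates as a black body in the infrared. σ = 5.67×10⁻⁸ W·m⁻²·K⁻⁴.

For an isothermal black-emitting sphere, (1−a)S·πr² = σ·4πr²·T⁴ ⇒ S = 4σT⁴/(1−a).
S = 4·5.67×10⁻⁸·(550)⁴/0.350 = 59300 W/m².
Flux falls as S = L/(4πd²), so d = √(L/(4πS)) = √(3.20×10²⁸/(4π·59300)).

d ≈ 2.07×10¹¹ m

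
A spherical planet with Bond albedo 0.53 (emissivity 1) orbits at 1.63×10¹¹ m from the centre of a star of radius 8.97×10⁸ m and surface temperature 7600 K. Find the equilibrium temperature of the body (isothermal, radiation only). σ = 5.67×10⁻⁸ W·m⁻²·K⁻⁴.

The star's surface emits σT_*⁴; at distance d the flux is S = σT_*⁴(R_*/d)².
S = 5.67×10⁻⁸·(7600)⁴·(8.97×10⁸/1.63×10¹¹)² = 5729 W/m².
For an isothermal sphere T⁴ = (1−a)S/(4σ) = 1.187×10¹⁰ K⁴.

T ≈ 330 K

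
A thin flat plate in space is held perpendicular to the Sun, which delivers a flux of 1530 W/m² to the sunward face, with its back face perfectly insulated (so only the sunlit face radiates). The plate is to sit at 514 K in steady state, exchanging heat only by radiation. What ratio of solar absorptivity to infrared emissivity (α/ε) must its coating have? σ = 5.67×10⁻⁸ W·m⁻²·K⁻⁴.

α/ε ≈ 2.59

Balance: αS·A = εσ·1A·T⁴ ⇒ α/ε = σT⁴/S.
α/ε = 5.67×10⁻⁸·(514)⁴/1530 = 5.67×10⁻⁸·6.980×10¹⁰/1530.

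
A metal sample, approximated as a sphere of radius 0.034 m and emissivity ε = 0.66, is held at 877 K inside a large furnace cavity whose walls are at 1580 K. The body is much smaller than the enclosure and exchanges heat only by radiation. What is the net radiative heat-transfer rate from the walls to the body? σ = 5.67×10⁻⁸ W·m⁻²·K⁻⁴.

P_net ≈ 3070 W

For a small grey body in a large enclosure: P_net = εσA(T_body⁴ − T_wall⁴).
A = 4πr² = 0.01453 m²; T_body⁴ − T_wall⁴ = 5.916×10¹¹ − 6.232×10¹² = -5.640×10¹² K⁴.
|P_net| = 0.66·5.67×10⁻⁸·0.01453·5.640×10¹².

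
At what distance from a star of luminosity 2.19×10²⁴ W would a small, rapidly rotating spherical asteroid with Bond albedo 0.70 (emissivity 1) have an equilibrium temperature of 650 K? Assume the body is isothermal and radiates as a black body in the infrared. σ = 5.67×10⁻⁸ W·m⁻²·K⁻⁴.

d ≈ 1.14×10⁹ m

For an isothermal black-emitting sphere, (1−a)S·πr² = σ·4πr²·T⁴ ⇒ S = 4σT⁴/(1−a).
S = 4·5.67×10⁻⁸·(650)⁴/0.300 = 1.350×10⁵ W/m².
Flux falls as S = L/(4πd²), so d = √(L/(4πS)) = √(2.19×10²⁴/(4π·1.350×10⁵)).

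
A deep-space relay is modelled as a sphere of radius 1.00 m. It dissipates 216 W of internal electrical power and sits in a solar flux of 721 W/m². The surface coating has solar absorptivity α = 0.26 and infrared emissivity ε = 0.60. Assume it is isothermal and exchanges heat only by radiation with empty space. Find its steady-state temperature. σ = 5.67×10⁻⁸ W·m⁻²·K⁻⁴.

T ≈ 208 K

At steady state, absorbed solar power + internal power = radiated power.
Absorbed: α·S·A_cross = 0.26·721·3.142 = 588.9 W (cross-section πr²).
Total input = 588.9 + 216 = 804.9 W.
Radiated: εσ·A_surf·T⁴ with A_surf = 4πr² = 12.57 m².
T⁴ = 804.9/(0.60·5.67×10⁻⁸·12.57) = 1.883×10⁹ K⁴.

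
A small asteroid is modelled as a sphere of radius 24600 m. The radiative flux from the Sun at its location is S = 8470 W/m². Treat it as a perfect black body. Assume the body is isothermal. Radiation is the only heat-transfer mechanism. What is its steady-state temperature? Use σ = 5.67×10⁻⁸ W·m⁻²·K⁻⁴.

At equilibrium, absorbed power = emitted power.
Absorbing cross-section = πr² = 1.901×10⁹ m²; emitting surface = 4πr² = 7.605×10⁹ m² (ratio 4).
S·A_cross = εσ·A_surf·T⁴  ⇒  T⁴ = S/(4σ).
T⁴ = 1.00·8470/(4·5.67×10⁻⁸) = 3.735×10¹⁰ K⁴.
T = (3.735×10¹⁰)^(1/4).

T ≈ 440 K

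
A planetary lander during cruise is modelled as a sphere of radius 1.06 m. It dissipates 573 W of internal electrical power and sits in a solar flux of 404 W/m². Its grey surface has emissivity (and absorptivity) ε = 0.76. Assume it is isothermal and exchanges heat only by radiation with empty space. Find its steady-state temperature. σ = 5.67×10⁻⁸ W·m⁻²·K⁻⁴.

At steady state, absorbed solar power + internal power = radiated power.
Absorbed: α·S·A_cross = 0.76·404·3.530 = 1084 W (cross-section πr²).
Total input = 1084 + 573 = 1657 W.
Radiated: εσ·A_surf·T⁴ with A_surf = 4πr² = 14.12 m².
T⁴ = 1657/(0.76·5.67×10⁻⁸·14.12) = 2.723×10⁹ K⁴.

T ≈ 228 K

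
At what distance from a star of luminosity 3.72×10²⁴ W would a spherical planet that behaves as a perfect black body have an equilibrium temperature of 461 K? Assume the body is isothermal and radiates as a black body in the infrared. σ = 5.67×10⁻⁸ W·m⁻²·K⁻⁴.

For an isothermal black-emitting sphere, (1−a)S·πr² = σ·4πr²·T⁴ ⇒ S = 4σT⁴/(1−a).
S = 4·5.67×10⁻⁸·(461)⁴/1.00 = 10240 W/m².
Flux falls as S = L/(4πd²), so d = √(L/(4πS)) = √(3.72×10²⁴/(4π·10240)).

d ≈ 5.38×10⁹ m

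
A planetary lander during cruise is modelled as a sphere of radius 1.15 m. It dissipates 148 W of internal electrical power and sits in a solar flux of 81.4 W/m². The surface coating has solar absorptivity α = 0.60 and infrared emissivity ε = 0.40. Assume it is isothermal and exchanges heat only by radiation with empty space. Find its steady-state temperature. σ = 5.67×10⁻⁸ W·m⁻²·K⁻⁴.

T ≈ 175 K

At steady state, absorbed solar power + internal power = radiated power.
Absorbed: α·S·A_cross = 0.60·81.4·4.155 = 202.9 W (cross-section πr²).
Total input = 202.9 + 148 = 350.9 W.
Radiated: εσ·A_surf·T⁴ with A_surf = 4πr² = 16.62 m².
T⁴ = 350.9/(0.40·5.67×10⁻⁸·16.62) = 9.310×10⁸ K⁴.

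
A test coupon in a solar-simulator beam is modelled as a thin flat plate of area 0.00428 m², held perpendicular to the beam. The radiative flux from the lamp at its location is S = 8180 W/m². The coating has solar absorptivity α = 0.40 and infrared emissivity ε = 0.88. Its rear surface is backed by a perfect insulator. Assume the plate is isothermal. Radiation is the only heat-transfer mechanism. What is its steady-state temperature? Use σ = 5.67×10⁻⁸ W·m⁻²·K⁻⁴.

At equilibrium, absorbed power = emitted power.
Absorbing cross-section = A = 0.004280 m²; emitting surface = A = 0.004280 m² (ratio 1).
αS·A_cross = εσ·A_surf·T⁴  ⇒  T⁴ = αS/(ε·1σ).
T⁴ = 0.400·8180/(0.88·1·5.67×10⁻⁸) = 6.558×10¹⁰ K⁴.
T = (6.558×10¹⁰)^(1/4).

T ≈ 506 K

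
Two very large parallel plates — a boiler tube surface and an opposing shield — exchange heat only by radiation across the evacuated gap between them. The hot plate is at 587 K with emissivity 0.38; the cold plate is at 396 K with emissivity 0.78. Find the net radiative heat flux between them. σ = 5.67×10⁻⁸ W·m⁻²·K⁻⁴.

For two infinite grey parallel plates, q = σ(T₁⁴ − T₂⁴)/(1/ε₁ + 1/ε₂ − 1).
T₁⁴ − T₂⁴ = 1.187×10¹¹ − 2.459×10¹⁰ = 9.414×10¹⁰ K⁴.
1/ε₁ + 1/ε₂ − 1 = 2.632 + 1.282 − 1 = 2.914.
q = 5.67×10⁻⁸ × 9.414×10¹⁰ / 2.914.

q ≈ 1830 W/m²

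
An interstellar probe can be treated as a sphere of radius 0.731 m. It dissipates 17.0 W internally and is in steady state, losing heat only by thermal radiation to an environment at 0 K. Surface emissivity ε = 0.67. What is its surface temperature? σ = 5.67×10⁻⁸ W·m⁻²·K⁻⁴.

Steady state: internal power = radiated power, P = εσA T⁴.
Radiating area A = 4πr² = 6.715 m².
T⁴ = P/(εσA) = 17.0/(0.67·5.67×10⁻⁸·6.715) = 6.664×10⁷ K⁴.
T = (6.664×10⁷)^(1/4).

T ≈ 90.4 K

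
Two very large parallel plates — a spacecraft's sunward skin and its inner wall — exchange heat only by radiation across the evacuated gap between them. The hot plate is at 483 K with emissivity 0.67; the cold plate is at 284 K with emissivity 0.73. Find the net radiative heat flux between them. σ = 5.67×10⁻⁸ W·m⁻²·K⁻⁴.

For two infinite grey parallel plates, q = σ(T₁⁴ − T₂⁴)/(1/ε₁ + 1/ε₂ − 1).
T₁⁴ − T₂⁴ = 5.442×10¹⁰ − 6.505×10⁹ = 4.792×10¹⁰ K⁴.
1/ε₁ + 1/ε₂ − 1 = 1.493 + 1.370 − 1 = 1.862.
q = 5.67×10⁻⁸ × 4.792×10¹⁰ / 1.862.

q ≈ 1460 W/m²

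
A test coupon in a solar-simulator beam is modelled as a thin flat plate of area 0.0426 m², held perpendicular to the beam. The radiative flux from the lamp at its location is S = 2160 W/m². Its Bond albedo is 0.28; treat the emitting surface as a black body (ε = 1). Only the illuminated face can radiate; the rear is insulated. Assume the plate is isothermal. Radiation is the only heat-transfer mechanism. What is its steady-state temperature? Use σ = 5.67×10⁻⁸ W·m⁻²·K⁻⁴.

At equilibrium, absorbed power = emitted power.
Absorbing cross-section = A = 0.04260 m²; emitting surface = A = 0.04260 m² (ratio 1).
(1−a)S·A_cross = εσ·A_surf·T⁴  ⇒  T⁴ = (1−a)S/(1σ).
T⁴ = 0.720·2160/(1·5.67×10⁻⁸) = 2.743×10¹⁰ K⁴.
T = (2.743×10¹⁰)^(1/4).

T ≈ 407 K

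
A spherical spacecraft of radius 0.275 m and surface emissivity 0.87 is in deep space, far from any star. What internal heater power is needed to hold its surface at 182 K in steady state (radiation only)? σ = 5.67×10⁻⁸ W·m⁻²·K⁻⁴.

P ≈ 51.4 W

P = εσ·4πr²·T⁴.
4πr² = 0.9503 m²; T⁴ = 1.097×10⁹ K⁴.
P = 0.87·5.67×10⁻⁸·0.9503·1.097×10⁹.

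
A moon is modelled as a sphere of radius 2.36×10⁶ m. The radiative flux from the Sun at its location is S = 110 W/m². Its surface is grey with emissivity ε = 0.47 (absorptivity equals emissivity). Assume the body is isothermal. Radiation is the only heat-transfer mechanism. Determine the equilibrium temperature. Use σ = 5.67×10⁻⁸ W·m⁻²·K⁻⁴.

T ≈ 148 K

At equilibrium, absorbed power = emitted power.
Absorbing cross-section = πr² = 1.750×10¹³ m²; emitting surface = 4πr² = 6.999×10¹³ m² (ratio 4).
εS·A_cross = εσ·A_surf·T⁴  ⇒  T⁴ = S/(4σ)   (ε cancels).
T⁴ = 110/(4·5.67×10⁻⁸) = 4.850×10⁸ K⁴.
T = (4.850×10⁸)^(1/4).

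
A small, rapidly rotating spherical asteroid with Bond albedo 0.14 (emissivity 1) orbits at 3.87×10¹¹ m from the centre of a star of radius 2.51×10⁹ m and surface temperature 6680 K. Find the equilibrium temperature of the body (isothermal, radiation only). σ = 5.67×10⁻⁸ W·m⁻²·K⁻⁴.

T ≈ 366 K

The star's surface emits σT_*⁴; at distance d the flux is S = σT_*⁴(R_*/d)².
S = 5.67×10⁻⁸·(6680)⁴·(2.51×10⁹/3.87×10¹¹)² = 4749 W/m².
For an isothermal sphere T⁴ = (1−a)S/(4σ) = 1.801×10¹⁰ K⁴.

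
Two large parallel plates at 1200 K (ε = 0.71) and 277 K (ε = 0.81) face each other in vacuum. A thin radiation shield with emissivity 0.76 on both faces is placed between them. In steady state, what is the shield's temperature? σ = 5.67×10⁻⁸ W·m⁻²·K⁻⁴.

T_s ≈ 996 K

In steady state the net flux on the hot side equals that on the cold side.
σ(T₁⁴−T_s⁴)/D₁ = σ(T_s⁴−T₂⁴)/D₂, with D₁ = 1/ε₁+1/ε_s−1 = 1.724, D₂ = 1/ε_s+1/ε₂−1 = 1.550.
Solve for T_s⁴: T_s⁴ = (D₂·T₁⁴ + D₁·T₂⁴)/(D₁+D₂) = 9.848×10¹¹ K⁴.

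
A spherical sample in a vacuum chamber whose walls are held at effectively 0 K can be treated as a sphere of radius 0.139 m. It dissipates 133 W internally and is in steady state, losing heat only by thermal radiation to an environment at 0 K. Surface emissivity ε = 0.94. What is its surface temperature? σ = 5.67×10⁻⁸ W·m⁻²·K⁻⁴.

Steady state: internal power = radiated power, P = εσA T⁴.
Radiating area A = 4πr² = 0.2428 m².
T⁴ = P/(εσA) = 133/(0.94·5.67×10⁻⁸·0.2428) = 1.028×10¹⁰ K⁴.
T = (1.028×10¹⁰)^(1/4).

T ≈ 318 K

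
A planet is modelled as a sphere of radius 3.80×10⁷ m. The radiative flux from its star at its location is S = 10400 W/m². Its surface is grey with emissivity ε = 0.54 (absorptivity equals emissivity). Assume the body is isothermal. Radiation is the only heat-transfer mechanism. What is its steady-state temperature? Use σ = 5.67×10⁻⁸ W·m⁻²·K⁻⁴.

T ≈ 463 K

At equilibrium, absorbed power = emitted power.
Absorbing cross-section = πr² = 4.536×10¹⁵ m²; emitting surface = 4πr² = 1.815×10¹⁶ m² (ratio 4).
εS·A_cross = εσ·A_surf·T⁴  ⇒  T⁴ = S/(4σ)   (ε cancels).
T⁴ = 10400/(4·5.67×10⁻⁸) = 4.586×10¹⁰ K⁴.
T = (4.586×10¹⁰)^(1/4).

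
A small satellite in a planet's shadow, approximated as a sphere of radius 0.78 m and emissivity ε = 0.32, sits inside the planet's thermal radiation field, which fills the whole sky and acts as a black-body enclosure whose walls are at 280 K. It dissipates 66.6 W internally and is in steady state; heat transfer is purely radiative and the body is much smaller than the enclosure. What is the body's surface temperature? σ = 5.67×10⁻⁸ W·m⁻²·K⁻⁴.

T ≈ 285 K

For a small grey body in a large enclosure, net radiated power = εσA(T⁴ − T_w⁴).
Steady state: P = εσA(T⁴ − T_w⁴) with A = 4πr² = 7.645 m².
T⁴ = P/(εσA) + T_w⁴ = 66.6/(0.32·5.67×10⁻⁸·7.645) + (280)⁴
    = 4.801×10⁸ + 6.147×10⁹ = 6.627×10⁹ K⁴.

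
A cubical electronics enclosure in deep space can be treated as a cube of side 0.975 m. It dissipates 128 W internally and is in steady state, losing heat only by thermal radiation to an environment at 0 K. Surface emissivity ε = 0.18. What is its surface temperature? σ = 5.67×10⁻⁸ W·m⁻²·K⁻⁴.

T ≈ 217 K

Steady state: internal power = radiated power, P = εσA T⁴.
Radiating area A = 6L² = 5.704 m².
T⁴ = P/(εσA) = 128/(0.18·5.67×10⁻⁸·5.704) = 2.199×10⁹ K⁴.
T = (2.199×10⁹)^(1/4).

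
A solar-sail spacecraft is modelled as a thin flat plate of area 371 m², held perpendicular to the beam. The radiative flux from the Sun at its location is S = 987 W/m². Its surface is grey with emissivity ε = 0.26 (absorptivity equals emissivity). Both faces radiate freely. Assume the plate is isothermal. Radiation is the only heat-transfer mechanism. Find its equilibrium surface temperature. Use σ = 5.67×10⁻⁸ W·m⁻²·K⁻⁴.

T ≈ 305 K

At equilibrium, absorbed power = emitted power.
Absorbing cross-section = A = 371.0 m²; emitting surface = 2A = 742.0 m² (ratio 2).
εS·A_cross = εσ·A_surf·T⁴  ⇒  T⁴ = S/(2σ)   (ε cancels).
T⁴ = 987/(2·5.67×10⁻⁸) = 8.704×10⁹ K⁴.
T = (8.704×10⁹)^(1/4).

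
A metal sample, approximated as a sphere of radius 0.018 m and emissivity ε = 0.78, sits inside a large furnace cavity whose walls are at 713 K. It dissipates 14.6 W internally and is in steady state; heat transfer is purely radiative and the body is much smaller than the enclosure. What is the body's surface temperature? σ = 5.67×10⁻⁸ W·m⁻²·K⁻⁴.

For a small grey body in a large enclosure, net radiated power = εσA(T⁴ − T_w⁴).
Steady state: P = εσA(T⁴ − T_w⁴) with A = 4πr² = 0.004072 m².
T⁴ = P/(εσA) + T_w⁴ = 14.6/(0.78·5.67×10⁻⁸·0.004072) + (713)⁴
    = 8.108×10¹⁰ + 2.584×10¹¹ = 3.395×10¹¹ K⁴.

T ≈ 763 K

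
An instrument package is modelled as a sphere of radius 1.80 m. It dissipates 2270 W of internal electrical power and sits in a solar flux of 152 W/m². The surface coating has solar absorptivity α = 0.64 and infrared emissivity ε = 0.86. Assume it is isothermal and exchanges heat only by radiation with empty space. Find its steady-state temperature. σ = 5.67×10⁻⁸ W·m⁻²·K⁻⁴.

At steady state, absorbed solar power + internal power = radiated power.
Absorbed: α·S·A_cross = 0.64·152·10.18 = 990.2 W (cross-section πr²).
Total input = 990.2 + 2270 = 3260 W.
Radiated: εσ·A_surf·T⁴ with A_surf = 4πr² = 40.72 m².
T⁴ = 3260/(0.86·5.67×10⁻⁸·40.72) = 1.642×10⁹ K⁴.

T ≈ 201 K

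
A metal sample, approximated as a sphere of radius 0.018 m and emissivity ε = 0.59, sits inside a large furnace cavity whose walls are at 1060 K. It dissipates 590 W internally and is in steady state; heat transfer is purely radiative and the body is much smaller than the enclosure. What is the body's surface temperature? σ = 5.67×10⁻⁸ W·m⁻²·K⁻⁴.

T ≈ 1540 K

For a small grey body in a large enclosure, net radiated power = εσA(T⁴ − T_w⁴).
Steady state: P = εσA(T⁴ − T_w⁴) with A = 4πr² = 0.004072 m².
T⁴ = P/(εσA) + T_w⁴ = 590/(0.59·5.67×10⁻⁸·0.004072) + (1060)⁴
    = 4.332×10¹² + 1.262×10¹² = 5.594×10¹² K⁴.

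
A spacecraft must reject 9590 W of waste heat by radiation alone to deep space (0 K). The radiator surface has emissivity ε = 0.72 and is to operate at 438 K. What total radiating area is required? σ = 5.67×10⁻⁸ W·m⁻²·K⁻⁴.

P = εσA T⁴ ⇒ A = P/(εσT⁴).
T⁴ = 3.680×10¹⁰ K⁴.
A = 9590/(0.72 × 5.67×10⁻⁸ × 3.680×10¹⁰).

A ≈ 6.38 m²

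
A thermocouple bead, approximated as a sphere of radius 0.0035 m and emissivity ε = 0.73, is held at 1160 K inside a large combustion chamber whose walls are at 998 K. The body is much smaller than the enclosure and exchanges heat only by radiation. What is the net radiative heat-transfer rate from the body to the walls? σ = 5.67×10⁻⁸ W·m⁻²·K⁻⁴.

For a small grey body in a large enclosure: P_net = εσA(T_body⁴ − T_wall⁴).
A = 4πr² = 1.539×10⁻⁴ m²; T_body⁴ − T_wall⁴ = 1.811×10¹² − 9.920×10¹¹ = 8.186×10¹¹ K⁴.
|P_net| = 0.73·5.67×10⁻⁸·1.539×10⁻⁴·8.186×10¹¹.

P_net ≈ 5.22 W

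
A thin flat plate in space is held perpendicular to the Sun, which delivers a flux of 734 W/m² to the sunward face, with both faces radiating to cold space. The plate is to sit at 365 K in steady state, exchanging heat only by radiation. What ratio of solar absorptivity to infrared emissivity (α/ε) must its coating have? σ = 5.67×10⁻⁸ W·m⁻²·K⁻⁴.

Balance: αS·A = εσ·2A·T⁴ ⇒ α/ε = 2σT⁴/S.
α/ε = 2·5.67×10⁻⁸·(365)⁴/734 = 2·5.67×10⁻⁸·1.775×10¹⁰/734.

α/ε ≈ 2.74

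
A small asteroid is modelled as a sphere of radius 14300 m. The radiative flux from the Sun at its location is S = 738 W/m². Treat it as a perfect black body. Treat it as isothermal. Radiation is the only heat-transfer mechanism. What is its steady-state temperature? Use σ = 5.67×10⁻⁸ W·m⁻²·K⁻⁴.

T ≈ 239 K

At equilibrium, absorbed power = emitted power.
Absorbing cross-section = πr² = 6.424×10⁸ m²; emitting surface = 4πr² = 2.570×10⁹ m² (ratio 4).
S·A_cross = εσ·A_surf·T⁴  ⇒  T⁴ = S/(4σ).
T⁴ = 1.00·738/(4·5.67×10⁻⁸) = 3.254×10⁹ K⁴.
T = (3.254×10⁹)^(1/4).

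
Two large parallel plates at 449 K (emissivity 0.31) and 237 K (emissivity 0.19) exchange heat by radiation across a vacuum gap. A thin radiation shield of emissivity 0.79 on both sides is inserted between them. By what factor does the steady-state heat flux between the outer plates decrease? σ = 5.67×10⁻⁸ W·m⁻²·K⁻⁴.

factor ≈ 1.20

Without shield: q₀ = σΔ(T⁴)/(1/ε₁+1/ε₂−1) with denominator 7.489.
With shield the two gaps are in series; the resistances add: (1/ε₁+1/ε_s−1)+(1/ε_s+1/ε₂−1) = 3.492+5.529 = 9.021.
Heat-flux ratio q₀/q = 9.021/7.489.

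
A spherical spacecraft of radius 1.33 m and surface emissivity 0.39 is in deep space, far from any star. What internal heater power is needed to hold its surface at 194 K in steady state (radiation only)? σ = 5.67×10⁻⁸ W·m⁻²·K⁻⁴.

P ≈ 696 W

P = εσ·4πr²·T⁴.
4πr² = 22.23 m²; T⁴ = 1.416×10⁹ K⁴.
P = 0.39·5.67×10⁻⁸·22.23·1.416×10⁹.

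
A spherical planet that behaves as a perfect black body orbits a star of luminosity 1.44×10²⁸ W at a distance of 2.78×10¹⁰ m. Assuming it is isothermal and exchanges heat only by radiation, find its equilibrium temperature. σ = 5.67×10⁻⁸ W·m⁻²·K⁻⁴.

T ≈ 1600 K

First find the stellar flux at distance d: S = L/(4πd²) = 1.44×10²⁸/(4π·(2.78×10¹⁰)²) = 1.483×10⁶ W/m².
For an isothermal sphere, absorbed (1−a)S·πr² = emitted σ·4πr²·T⁴, so T⁴ = (1−a)S/(4σ).
T⁴ = 1.00·1.483×10⁶/(4·5.67×10⁻⁸) = 6.538×10¹² K⁴.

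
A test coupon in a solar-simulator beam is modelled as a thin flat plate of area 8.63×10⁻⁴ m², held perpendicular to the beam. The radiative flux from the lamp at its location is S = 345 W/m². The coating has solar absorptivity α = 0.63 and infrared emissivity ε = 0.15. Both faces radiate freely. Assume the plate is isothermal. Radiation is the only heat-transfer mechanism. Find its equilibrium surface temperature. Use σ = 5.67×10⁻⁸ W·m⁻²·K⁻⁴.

T ≈ 336 K

At equilibrium, absorbed power = emitted power.
Absorbing cross-section = A = 8.630×10⁻⁴ m²; emitting surface = 2A = 0.001726 m² (ratio 2).
αS·A_cross = εσ·A_surf·T⁴  ⇒  T⁴ = αS/(ε·2σ).
T⁴ = 0.630·345/(0.15·2·5.67×10⁻⁸) = 1.278×10¹⁰ K⁴.
T = (1.278×10¹⁰)^(1/4).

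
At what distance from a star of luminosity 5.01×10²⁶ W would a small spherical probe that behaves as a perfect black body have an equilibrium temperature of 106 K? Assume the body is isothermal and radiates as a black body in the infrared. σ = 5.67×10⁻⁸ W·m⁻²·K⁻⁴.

For an isothermal black-emitting sphere, (1−a)S·πr² = σ·4πr²·T⁴ ⇒ S = 4σT⁴/(1−a).
S = 4·5.67×10⁻⁸·(106)⁴/1.00 = 28.63 W/m².
Flux falls as S = L/(4πd²), so d = √(L/(4πS)) = √(5.01×10²⁶/(4π·28.63)).

d ≈ 1.18×10¹² m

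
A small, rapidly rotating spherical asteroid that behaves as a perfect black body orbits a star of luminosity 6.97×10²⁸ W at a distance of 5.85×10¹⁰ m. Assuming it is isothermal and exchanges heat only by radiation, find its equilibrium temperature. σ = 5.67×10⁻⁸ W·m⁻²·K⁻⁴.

T ≈ 1630 K

First find the stellar flux at distance d: S = L/(4πd²) = 6.97×10²⁸/(4π·(5.85×10¹⁰)²) = 1.621×10⁶ W/m².
For an isothermal sphere, absorbed (1−a)S·πr² = emitted σ·4πr²·T⁴, so T⁴ = (1−a)S/(4σ).
T⁴ = 1.00·1.621×10⁶/(4·5.67×10⁻⁸) = 7.146×10¹² K⁴.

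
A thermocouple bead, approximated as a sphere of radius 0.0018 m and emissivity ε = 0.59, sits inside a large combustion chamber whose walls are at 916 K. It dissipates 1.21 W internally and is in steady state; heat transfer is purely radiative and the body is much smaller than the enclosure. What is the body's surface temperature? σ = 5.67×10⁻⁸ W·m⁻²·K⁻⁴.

T ≈ 1120 K

For a small grey body in a large enclosure, net radiated power = εσA(T⁴ − T_w⁴).
Steady state: P = εσA(T⁴ − T_w⁴) with A = 4πr² = 4.072×10⁻⁵ m².
T⁴ = P/(εσA) + T_w⁴ = 1.21/(0.59·5.67×10⁻⁸·4.072×10⁻⁵) + (916)⁴
    = 8.884×10¹¹ + 7.040×10¹¹ = 1.592×10¹² K⁴.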